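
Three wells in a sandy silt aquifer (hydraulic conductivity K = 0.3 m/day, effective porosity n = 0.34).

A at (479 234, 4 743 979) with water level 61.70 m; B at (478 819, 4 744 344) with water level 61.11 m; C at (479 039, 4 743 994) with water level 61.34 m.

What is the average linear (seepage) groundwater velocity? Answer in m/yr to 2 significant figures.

0.63 m/yr

Taking A as reference: B−A = (-415, 365, -0.59); C−A = (-195, 15, -0.36).
Determinant of the coordinate differences = (-415)·15 − (-195)·365 = 64950.
∂h/∂x = [(-0.59)·15 − (-0.36)·365] / 64950 = +0.001887
∂h/∂y = [(-415)·(-0.36) − (-195)·(-0.59)] / 64950 = +0.0005289
|∇h| = √(0.001887² + 0.0005289²) = 0.00196
Seepage velocity v = K·i/n = 0.3 × 0.00196 / 0.34 = 0.001729 m/day = 0.6315 m/yr.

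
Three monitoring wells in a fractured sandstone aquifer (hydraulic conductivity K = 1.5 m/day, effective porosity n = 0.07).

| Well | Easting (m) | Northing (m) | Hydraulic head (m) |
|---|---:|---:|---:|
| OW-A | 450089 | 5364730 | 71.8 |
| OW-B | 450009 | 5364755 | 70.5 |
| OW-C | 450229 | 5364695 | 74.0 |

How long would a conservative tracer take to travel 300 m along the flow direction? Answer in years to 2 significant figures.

Three-point gradient (reference OW-A): Δ to OW-B = (-80, 25, -1.3), Δ to OW-C = (140, -35, +2.2).
∂h/∂x = +0.01357, ∂h/∂y = -0.008571 (det = -700).
|∇h| = √(0.01357² + -0.008571²) = 0.01605
Seepage velocity v = K·i/n = 1.5 × 0.01605 / 0.07 = 0.3439 m/day.
t = 300 / 0.3439 = 872.3 days = 2.39 years.

2.4 years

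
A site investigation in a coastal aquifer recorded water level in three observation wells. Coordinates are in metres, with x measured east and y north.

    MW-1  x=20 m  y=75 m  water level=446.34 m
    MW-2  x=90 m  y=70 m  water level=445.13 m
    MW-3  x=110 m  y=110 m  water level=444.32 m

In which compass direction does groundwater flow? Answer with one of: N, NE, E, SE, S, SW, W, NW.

NE

With h = a·x + b·y + c and MW-1 as origin, the differences give:
  70·a + (-5)·b = -1.21
  90·a + 35·b = -2.02
Eliminate b (×35 and ×(-5), subtract): 2900·a = -52.450 → a = ∂h/∂x = -0.01809
Back-substitute: b = ∂h/∂y = -0.01121.
Flow = −∇h = (+0.01809 east, +0.01121 north), which points northeast.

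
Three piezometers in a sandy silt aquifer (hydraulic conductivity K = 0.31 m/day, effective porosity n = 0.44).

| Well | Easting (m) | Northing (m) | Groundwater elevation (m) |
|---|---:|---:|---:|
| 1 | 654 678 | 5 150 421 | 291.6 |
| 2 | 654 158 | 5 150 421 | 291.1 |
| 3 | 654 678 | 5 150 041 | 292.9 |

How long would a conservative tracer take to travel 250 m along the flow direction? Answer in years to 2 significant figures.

∂h/∂x = (291.1 − 291.6) / (654158 − 654678) = +0.0009615
∂h/∂y = (292.9 − 291.6) / (5150041 − 5150421) = -0.003421
|∇h| = √(0.0009615² + -0.003421²) = 0.003554
Seepage velocity v = K·i/n = 0.31 × 0.003554 / 0.44 = 0.002504 m/day.
t = 250 / 0.002504 = 9.984e+04 days = 273 years.

270 years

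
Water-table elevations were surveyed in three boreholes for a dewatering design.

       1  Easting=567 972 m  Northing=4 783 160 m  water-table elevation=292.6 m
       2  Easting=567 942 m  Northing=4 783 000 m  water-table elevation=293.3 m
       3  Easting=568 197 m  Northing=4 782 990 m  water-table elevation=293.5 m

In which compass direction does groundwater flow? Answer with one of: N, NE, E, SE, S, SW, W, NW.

Taking 1 as reference: 2−1 = (-30, -160, +0.7); 3−1 = (225, -170, +0.9).
Determinant of the coordinate differences = (-30)·(-170) − 225·(-160) = 41100.
∂h/∂x = [(+0.7)·(-170) − (+0.9)·(-160)] / 41100 = +0.0006083
∂h/∂y = [(-30)·(+0.9) − 225·(+0.7)] / 41100 = -0.004489
Flow = −∇h = (-0.0006083 east, +0.004489 north), which points north.

N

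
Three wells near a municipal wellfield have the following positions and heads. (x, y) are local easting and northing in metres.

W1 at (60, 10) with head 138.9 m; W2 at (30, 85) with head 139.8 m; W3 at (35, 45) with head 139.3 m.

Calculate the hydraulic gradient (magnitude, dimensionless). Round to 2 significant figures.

Taking W1 as reference: W2−W1 = (-30, 75, +0.9); W3−W1 = (-25, 35, +0.4).
Determinant of the coordinate differences = (-30)·35 − (-25)·75 = 825.
∂h/∂x = [(+0.9)·35 − (+0.4)·75] / 825 = +0.001818
∂h/∂y = [(-30)·(+0.4) − (-25)·(+0.9)] / 825 = +0.01273
|∇h| = √(0.001818² + 0.01273²) = 0.01286

0.013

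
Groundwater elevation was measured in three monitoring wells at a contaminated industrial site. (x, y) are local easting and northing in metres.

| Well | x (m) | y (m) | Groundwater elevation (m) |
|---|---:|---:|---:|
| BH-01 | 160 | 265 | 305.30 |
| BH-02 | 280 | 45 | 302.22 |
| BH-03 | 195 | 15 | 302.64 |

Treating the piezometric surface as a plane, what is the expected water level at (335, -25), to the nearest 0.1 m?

301.1 m

Differences from BH-01: to BH-02 (Δx, Δy, Δh) = (120, -220, -3.08); to BH-03 = (35, -250, -2.66).
Solve a·Δx + b·Δy = Δh: det = 120·(-250) − 35·(-220) = -22300.
∂h/∂x = [(-3.08)·(-250) − (-2.66)·(-220)] / -22300 = -0.008287
∂h/∂y = [120·(-2.66) − 35·(-3.08)] / -22300 = +0.009480
h(335, -25) = 305.30 + (-0.008287)·(175) + (+0.009480)·(-290) = 305.30 -1.450 -2.749 = 301.101 m.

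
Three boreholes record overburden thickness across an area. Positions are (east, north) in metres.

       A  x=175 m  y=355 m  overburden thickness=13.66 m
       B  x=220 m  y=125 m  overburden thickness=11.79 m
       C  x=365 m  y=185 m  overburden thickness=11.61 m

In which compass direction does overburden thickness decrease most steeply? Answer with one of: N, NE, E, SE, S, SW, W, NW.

SE

With d = a·x + b·y + c and A as origin, the differences give:
  45·a + (-230)·b = -1.87
  190·a + (-170)·b = -2.05
Eliminate b (×(-170) and ×(-230), subtract): 36050·a = -153.600 → a = ∂d/∂x = -0.004261
Back-substitute: b = ∂d/∂y = +0.007297.
Steepest decrease is along −∇f = (+0.004261 E, -0.007297 N) → southeast.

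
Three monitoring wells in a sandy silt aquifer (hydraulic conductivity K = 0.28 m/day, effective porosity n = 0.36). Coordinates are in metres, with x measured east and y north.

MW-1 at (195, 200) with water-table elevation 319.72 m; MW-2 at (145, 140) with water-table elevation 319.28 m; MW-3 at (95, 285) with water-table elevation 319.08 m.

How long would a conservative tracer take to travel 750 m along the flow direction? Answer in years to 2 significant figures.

350 years

With h = a·x + b·y + c and MW-1 as origin, the differences give:
  (-50)·a + (-60)·b = -0.44
  (-100)·a + 85·b = -0.64
Eliminate b (×85 and ×(-60), subtract): -10250·a = -75.800 → a = ∂h/∂x = +0.007395
Back-substitute: b = ∂h/∂y = +0.001171.
|∇h| = √(0.007395² + 0.001171²) = 0.007487
Seepage velocity v = K·i/n = 0.28 × 0.007487 / 0.36 = 0.005823 m/day.
t = 750 / 0.005823 = 1.288e+05 days = 353 years.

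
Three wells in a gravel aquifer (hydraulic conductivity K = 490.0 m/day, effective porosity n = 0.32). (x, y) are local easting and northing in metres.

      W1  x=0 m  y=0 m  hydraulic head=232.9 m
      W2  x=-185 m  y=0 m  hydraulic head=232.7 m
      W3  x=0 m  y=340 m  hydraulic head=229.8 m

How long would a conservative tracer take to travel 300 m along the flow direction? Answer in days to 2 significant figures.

∂h/∂x = (232.7 − 232.9) / (-185 − 0) = +0.001081
∂h/∂y = (229.8 − 232.9) / (340 − 0) = -0.009118
|∇h| = √(0.001081² + -0.009118²) = 0.009182
Seepage velocity v = K·i/n = 490.0 × 0.009182 / 0.32 = 14.06 m/day.
t = 300 / 14.06 = 21.34 days.

21 days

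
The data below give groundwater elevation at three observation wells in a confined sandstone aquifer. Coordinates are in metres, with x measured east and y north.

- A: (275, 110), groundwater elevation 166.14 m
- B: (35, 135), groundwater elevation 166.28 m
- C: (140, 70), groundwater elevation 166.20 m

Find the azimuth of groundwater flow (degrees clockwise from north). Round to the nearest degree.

122°

Taking A as reference: B−A = (-240, 25, +0.14); C−A = (-135, -40, +0.06).
Determinant of the coordinate differences = (-240)·(-40) − (-135)·25 = 12975.
∂h/∂x = [(+0.14)·(-40) − (+0.06)·25] / 12975 = -0.0005472
∂h/∂y = [(-240)·(+0.06) − (-135)·(+0.14)] / 12975 = +0.0003468
Flow direction (−∇h) has components (+0.0005472 E, -0.0003468 N).
Azimuth = atan2(E, N) = atan2(+0.0005472, -0.0003468) = 122.4° ≈ 122°.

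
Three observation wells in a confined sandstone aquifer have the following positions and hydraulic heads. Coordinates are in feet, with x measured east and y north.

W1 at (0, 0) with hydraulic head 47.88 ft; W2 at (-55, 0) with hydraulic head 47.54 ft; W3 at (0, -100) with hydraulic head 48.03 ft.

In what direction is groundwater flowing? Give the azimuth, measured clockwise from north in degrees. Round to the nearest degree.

284°

∂h/∂x = (47.54 − 47.88) / (-55 − 0) = +0.006182
∂h/∂y = (48.03 − 47.88) / (-100 − 0) = -0.001500
Flow direction (−∇h) has components (-0.006182 E, +0.001500 N).
Azimuth = atan2(E, N) = atan2(-0.006182, +0.001500) = 283.6° ≈ 284°.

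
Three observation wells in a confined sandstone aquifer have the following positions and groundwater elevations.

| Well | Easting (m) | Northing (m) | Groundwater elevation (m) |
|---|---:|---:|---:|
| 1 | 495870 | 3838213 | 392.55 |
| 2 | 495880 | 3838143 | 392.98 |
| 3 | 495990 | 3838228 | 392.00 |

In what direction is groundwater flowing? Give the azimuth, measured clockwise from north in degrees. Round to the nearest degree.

Differences from 1: to 2 (Δx, Δy, Δh) = (10, -70, +0.43); to 3 = (120, 15, -0.55).
Determinant of the coordinate differences = 10·15 − 120·(-70) = 8550.
∂h/∂x = [(+0.43)·15 − (-0.55)·(-70)] / 8550 = -0.003749
∂h/∂y = [10·(-0.55) − 120·(+0.43)] / 8550 = -0.006678
Flow direction (−∇h) has components (+0.003749 E, +0.006678 N).
Azimuth = atan2(E, N) = atan2(+0.003749, +0.006678) = 29.3° ≈ 029°.

029°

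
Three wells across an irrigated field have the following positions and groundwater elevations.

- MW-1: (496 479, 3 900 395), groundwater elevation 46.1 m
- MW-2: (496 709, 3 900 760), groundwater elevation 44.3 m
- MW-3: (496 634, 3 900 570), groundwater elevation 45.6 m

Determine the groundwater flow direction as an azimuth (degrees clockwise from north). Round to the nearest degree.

Taking MW-1 as reference: MW-2−MW-1 = (230, 365, -1.8); MW-3−MW-1 = (155, 175, -0.5).
Determinant of the coordinate differences = 230·175 − 155·365 = -16325.
∂h/∂x = [(-1.8)·175 − (-0.5)·365] / -16325 = +0.008116
∂h/∂y = [230·(-0.5) − 155·(-1.8)] / -16325 = -0.01005
Flow direction (−∇h) has components (-0.008116 E, +0.01005 N).
Azimuth = atan2(E, N) = atan2(-0.008116, +0.01005) = 321.1° ≈ 321°.

321°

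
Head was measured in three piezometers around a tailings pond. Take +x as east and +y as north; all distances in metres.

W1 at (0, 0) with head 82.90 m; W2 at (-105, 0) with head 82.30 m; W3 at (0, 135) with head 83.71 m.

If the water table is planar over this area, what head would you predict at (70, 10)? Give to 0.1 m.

∂h/∂x = (82.30 − 82.90) / (-105 − 0) = +0.005714
∂h/∂y = (83.71 − 82.90) / (135 − 0) = +0.006000
h(70, 10) = 82.90 + (+0.005714)·(70) + (+0.006000)·(10) = 82.90 +0.400 +0.060 = 83.360 m.

83.4 m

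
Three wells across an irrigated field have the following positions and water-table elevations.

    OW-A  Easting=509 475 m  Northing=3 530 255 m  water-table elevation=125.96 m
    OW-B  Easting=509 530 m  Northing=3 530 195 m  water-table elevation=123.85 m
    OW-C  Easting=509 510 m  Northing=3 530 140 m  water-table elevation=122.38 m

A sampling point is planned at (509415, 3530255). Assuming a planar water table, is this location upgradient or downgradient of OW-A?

Taking OW-A as reference: OW-B−OW-A = (55, -60, -2.11); OW-C−OW-A = (35, -115, -3.58).
Determinant of the coordinate differences = 55·(-115) − 35·(-60) = -4225.
∂h/∂x = [(-2.11)·(-115) − (-3.58)·(-60)] / -4225 = -0.006592
∂h/∂y = [55·(-3.58) − 35·(-2.11)] / -4225 = +0.02912
Head at (509415, 3530255) = 125.96 + (-0.006592)·(-60) + (+0.02912)·(0) = 126.36 m.
That is higher than the 125.96 m at OW-A, so the point is upgradient.

upgradient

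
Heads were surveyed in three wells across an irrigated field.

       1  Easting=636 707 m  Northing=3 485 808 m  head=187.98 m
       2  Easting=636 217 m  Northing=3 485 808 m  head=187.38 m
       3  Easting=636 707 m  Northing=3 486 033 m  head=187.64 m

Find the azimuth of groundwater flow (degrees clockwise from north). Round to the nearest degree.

321°

∂h/∂x = (187.38 − 187.98) / (636217 − 636707) = +0.001224
∂h/∂y = (187.64 − 187.98) / (3486033 − 3485808) = -0.001511
Flow direction (−∇h) has components (-0.001224 E, +0.001511 N).
Azimuth = atan2(E, N) = atan2(-0.001224, +0.001511) = 321.0° ≈ 321°.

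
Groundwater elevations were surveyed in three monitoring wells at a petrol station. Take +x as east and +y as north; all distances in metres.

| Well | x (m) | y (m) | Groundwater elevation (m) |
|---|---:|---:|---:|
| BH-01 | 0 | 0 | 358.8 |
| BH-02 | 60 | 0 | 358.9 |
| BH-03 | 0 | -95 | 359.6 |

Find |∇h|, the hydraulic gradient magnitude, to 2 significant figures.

0.0086

∂h/∂x = (358.9 − 358.8) / (60 − 0) = +0.001667
∂h/∂y = (359.6 − 358.8) / (-95 − 0) = -0.008421
|∇h| = √(0.001667² + -0.008421²) = 0.008584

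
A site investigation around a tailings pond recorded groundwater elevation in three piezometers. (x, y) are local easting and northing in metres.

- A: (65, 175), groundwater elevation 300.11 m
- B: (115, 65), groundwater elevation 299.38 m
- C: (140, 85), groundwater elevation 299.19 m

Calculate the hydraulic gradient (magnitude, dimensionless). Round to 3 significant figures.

Taking A as reference: B−A = (50, -110, -0.73); C−A = (75, -90, -0.92).
Determinant of the coordinate differences = 50·(-90) − 75·(-110) = 3750.
∂h/∂x = [(-0.73)·(-90) − (-0.92)·(-110)] / 3750 = -0.009467
∂h/∂y = [50·(-0.92) − 75·(-0.73)] / 3750 = +0.002333
|∇h| = √(-0.009467² + 0.002333²) = 0.00975

0.00975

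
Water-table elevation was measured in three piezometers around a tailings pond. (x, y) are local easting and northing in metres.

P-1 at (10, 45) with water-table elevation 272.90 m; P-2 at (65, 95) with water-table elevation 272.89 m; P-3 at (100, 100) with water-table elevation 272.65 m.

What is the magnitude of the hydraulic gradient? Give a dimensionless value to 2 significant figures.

With h = a·x + b·y + c and P-1 as origin, the differences give:
  55·a + 50·b = -0.01
  90·a + 55·b = -0.25
Eliminate b (×55 and ×50, subtract): -1475·a = 11.950 → a = ∂h/∂x = -0.008102
Back-substitute: b = ∂h/∂y = +0.008712.
|∇h| = √(-0.008102² + 0.008712²) = 0.0119

0.012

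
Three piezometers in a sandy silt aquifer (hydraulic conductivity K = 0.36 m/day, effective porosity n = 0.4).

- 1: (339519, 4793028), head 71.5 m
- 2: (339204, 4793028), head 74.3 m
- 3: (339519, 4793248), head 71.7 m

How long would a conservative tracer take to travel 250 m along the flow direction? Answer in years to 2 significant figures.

∂h/∂x = (74.3 − 71.5) / (339204 − 339519) = -0.008889
∂h/∂y = (71.7 − 71.5) / (4793248 − 4793028) = +0.0009091
|∇h| = √(-0.008889² + 0.0009091²) = 0.008935
Seepage velocity v = K·i/n = 0.36 × 0.008935 / 0.4 = 0.008042 m/day.
t = 250 / 0.008042 = 3.109e+04 days = 85.1 years.

85 years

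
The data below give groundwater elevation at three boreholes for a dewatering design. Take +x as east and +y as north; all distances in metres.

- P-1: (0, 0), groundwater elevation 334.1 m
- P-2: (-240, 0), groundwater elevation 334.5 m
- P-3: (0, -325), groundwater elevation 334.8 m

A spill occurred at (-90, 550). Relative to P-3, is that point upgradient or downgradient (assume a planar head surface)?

∂h/∂x = (334.5 − 334.1) / (-240 − 0) = -0.001667
∂h/∂y = (334.8 − 334.1) / (-325 − 0) = -0.002154
Head at (-90, 550) = 334.1 + (-0.001667)·(-90) + (-0.002154)·(550) = 333.07 m.
That is lower than the 334.8 m at P-3, so the point is downgradient.

downgradient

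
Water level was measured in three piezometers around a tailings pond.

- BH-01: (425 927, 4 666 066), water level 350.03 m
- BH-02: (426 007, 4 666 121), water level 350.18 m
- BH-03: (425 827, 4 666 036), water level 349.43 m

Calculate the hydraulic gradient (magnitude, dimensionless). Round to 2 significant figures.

0.014

Differences from BH-01: to BH-02 (Δx, Δy, Δh) = (80, 55, +0.15); to BH-03 = (-100, -30, -0.60).
Solve a·Δx + b·Δy = Δh: det = 80·(-30) − (-100)·55 = 3100.
∂h/∂x = [(+0.15)·(-30) − (-0.60)·55] / 3100 = +0.009194
∂h/∂y = [80·(-0.60) − (-100)·(+0.15)] / 3100 = -0.01065
|∇h| = √(0.009194² + -0.01065²) = 0.01407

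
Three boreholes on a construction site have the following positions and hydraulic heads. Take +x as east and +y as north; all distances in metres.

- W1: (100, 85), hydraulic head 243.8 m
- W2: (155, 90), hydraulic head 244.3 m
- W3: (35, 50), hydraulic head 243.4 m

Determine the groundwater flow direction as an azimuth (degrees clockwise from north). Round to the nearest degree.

304°

With h = a·x + b·y + c and W1 as origin, the differences give:
  55·a + 5·b = +0.5
  (-65)·a + (-35)·b = -0.4
Eliminate b (×(-35) and ×5, subtract): -1600·a = -15.50 → a = ∂h/∂x = +0.009687
Back-substitute: b = ∂h/∂y = -0.006562.
Flow direction (−∇h) has components (-0.009687 E, +0.006562 N).
Azimuth = atan2(E, N) = atan2(-0.009687, +0.006562) = 304.1° ≈ 304°.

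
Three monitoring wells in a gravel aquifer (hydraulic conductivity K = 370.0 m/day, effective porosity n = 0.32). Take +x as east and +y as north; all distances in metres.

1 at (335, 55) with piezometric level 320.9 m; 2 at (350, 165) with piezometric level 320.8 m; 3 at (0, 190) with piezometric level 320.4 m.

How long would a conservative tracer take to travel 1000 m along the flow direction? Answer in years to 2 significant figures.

1.6 years

Differences from 1: to 2 (Δx, Δy, Δh) = (15, 110, -0.1); to 3 = (-335, 135, -0.5).
Solve a·Δx + b·Δy = Δh: det = 15·135 − (-335)·110 = 38875.
∂h/∂x = [(-0.1)·135 − (-0.5)·110] / 38875 = +0.001068
∂h/∂y = [15·(-0.5) − (-335)·(-0.1)] / 38875 = -0.001055
|∇h| = √(0.001068² + -0.001055²) = 0.001501
Seepage velocity v = K·i/n = 370.0 × 0.001501 / 0.32 = 1.736 m/day.
t = 1000 / 1.736 = 576 days = 1.58 years.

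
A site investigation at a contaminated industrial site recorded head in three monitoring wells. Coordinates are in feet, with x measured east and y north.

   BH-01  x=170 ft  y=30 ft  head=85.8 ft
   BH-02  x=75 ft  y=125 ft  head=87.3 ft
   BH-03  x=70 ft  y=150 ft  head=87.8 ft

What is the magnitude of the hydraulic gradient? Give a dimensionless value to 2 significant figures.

0.022

Differences from BH-01: to BH-02 (Δx, Δy, Δh) = (-95, 95, +1.5); to BH-03 = (-100, 120, +2.0).
Determinant of the coordinate differences = (-95)·120 − (-100)·95 = -1900.
∂h/∂x = [(+1.5)·120 − (+2.0)·95] / -1900 = +0.005263
∂h/∂y = [(-95)·(+2.0) − (-100)·(+1.5)] / -1900 = +0.02105
|∇h| = √(0.005263² + 0.02105²) = 0.0217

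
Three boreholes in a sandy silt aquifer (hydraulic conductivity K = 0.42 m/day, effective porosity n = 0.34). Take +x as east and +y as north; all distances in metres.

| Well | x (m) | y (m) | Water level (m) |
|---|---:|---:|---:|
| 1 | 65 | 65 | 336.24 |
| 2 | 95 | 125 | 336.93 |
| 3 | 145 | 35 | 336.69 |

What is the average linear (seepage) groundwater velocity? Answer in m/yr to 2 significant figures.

Differences from 1: to 2 (Δx, Δy, Δh) = (30, 60, +0.69); to 3 = (80, -30, +0.45).
Solve a·Δx + b·Δy = Δh: det = 30·(-30) − 80·60 = -5700.
∂h/∂x = [(+0.69)·(-30) − (+0.45)·60] / -5700 = +0.008368
∂h/∂y = [30·(+0.45) − 80·(+0.69)] / -5700 = +0.007316
|∇h| = √(0.008368² + 0.007316²) = 0.01112
Seepage velocity v = K·i/n = 0.42 × 0.01112 / 0.34 = 0.01374 m/day = 5.019 m/yr.

5.0 m/yr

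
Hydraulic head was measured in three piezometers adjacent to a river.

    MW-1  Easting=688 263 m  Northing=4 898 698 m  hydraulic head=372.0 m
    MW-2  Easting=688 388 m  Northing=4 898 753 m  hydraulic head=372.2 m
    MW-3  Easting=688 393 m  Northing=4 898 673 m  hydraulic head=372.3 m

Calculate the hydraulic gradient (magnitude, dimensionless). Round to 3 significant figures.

0.00237

Taking MW-1 as reference: MW-2−MW-1 = (125, 55, +0.2); MW-3−MW-1 = (130, -25, +0.3).
Solve a·Δx + b·Δy = Δh: det = 125·(-25) − 130·55 = -10275.
∂h/∂x = [(+0.2)·(-25) − (+0.3)·55] / -10275 = +0.002092
∂h/∂y = [125·(+0.3) − 130·(+0.2)] / -10275 = -0.001119
|∇h| = √(0.002092² + -0.001119²) = 0.002372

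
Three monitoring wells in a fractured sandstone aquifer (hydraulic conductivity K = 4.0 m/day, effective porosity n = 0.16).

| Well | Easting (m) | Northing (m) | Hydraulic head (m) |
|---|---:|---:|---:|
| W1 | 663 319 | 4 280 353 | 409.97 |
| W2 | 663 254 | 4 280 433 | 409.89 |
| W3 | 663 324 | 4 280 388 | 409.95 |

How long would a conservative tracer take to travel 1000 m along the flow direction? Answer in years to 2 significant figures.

Taking W1 as reference: W2−W1 = (-65, 80, -0.08); W3−W1 = (5, 35, -0.02).
Determinant of the coordinate differences = (-65)·35 − 5·80 = -2675.
∂h/∂x = [(-0.08)·35 − (-0.02)·80] / -2675 = +0.0004486
∂h/∂y = [(-65)·(-0.02) − 5·(-0.08)] / -2675 = -0.0006355
|∇h| = √(0.0004486² + -0.0006355²) = 0.0007779
Seepage velocity v = K·i/n = 4.0 × 0.0007779 / 0.16 = 0.01945 m/day.
t = 1000 / 0.01945 = 5.141e+04 days = 141 years.

140 years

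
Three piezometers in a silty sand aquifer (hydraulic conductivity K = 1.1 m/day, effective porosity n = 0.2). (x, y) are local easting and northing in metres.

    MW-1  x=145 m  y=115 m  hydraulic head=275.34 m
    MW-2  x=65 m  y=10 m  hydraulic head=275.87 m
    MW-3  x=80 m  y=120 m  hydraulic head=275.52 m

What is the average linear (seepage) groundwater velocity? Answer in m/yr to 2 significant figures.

8.2 m/yr

Taking MW-1 as reference: MW-2−MW-1 = (-80, -105, +0.53); MW-3−MW-1 = (-65, 5, +0.18).
Solve a·Δx + b·Δy = Δh: det = (-80)·5 − (-65)·(-105) = -7225.
∂h/∂x = [(+0.53)·5 − (+0.18)·(-105)] / -7225 = -0.002983
∂h/∂y = [(-80)·(+0.18) − (-65)·(+0.53)] / -7225 = -0.002775
|∇h| = √(-0.002983² + -0.002775²) = 0.004074
Seepage velocity v = K·i/n = 1.1 × 0.004074 / 0.2 = 0.02241 m/day = 8.185 m/yr.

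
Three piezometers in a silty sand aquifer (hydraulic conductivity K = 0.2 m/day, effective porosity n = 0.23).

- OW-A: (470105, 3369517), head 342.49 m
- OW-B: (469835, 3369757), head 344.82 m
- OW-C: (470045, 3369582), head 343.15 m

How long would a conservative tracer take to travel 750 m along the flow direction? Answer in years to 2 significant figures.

Taking OW-A as reference: OW-B−OW-A = (-270, 240, +2.33); OW-C−OW-A = (-60, 65, +0.66).
Determinant of the coordinate differences = (-270)·65 − (-60)·240 = -3150.
∂h/∂x = [(+2.33)·65 − (+0.66)·240] / -3150 = +0.002206
∂h/∂y = [(-270)·(+0.66) − (-60)·(+2.33)] / -3150 = +0.01219
|∇h| = √(0.002206² + 0.01219²) = 0.01239
Seepage velocity v = K·i/n = 0.2 × 0.01239 / 0.23 = 0.01077 m/day.
t = 750 / 0.01077 = 6.964e+04 days = 191 years.

190 years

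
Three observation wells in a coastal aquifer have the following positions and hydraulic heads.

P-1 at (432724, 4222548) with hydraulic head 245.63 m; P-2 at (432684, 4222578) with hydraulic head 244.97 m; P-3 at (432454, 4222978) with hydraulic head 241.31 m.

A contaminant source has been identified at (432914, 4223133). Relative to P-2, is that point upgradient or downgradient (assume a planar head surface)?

Taking P-1 as reference: P-2−P-1 = (-40, 30, -0.66); P-3−P-1 = (-270, 430, -4.32).
Solve a·Δx + b·Δy = Δh: det = (-40)·430 − (-270)·30 = -9100.
∂h/∂x = [(-0.66)·430 − (-4.32)·30] / -9100 = +0.01695
∂h/∂y = [(-40)·(-4.32) − (-270)·(-0.66)] / -9100 = +0.0005934
Head at (432914, 4223133) = 245.63 + (+0.01695)·(190) + (+0.0005934)·(585) = 249.20 m.
That is higher than the 244.97 m at P-2, so the point is upgradient.

upgradient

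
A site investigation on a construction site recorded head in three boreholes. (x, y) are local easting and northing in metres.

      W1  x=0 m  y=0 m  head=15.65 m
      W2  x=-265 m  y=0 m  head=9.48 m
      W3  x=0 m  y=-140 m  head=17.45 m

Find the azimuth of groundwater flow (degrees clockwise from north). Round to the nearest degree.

299°

∂h/∂x = (9.48 − 15.65) / (-265 − 0) = +0.02328
∂h/∂y = (17.45 − 15.65) / (-140 − 0) = -0.01286
Flow direction (−∇h) has components (-0.02328 E, +0.01286 N).
Azimuth = atan2(E, N) = atan2(-0.02328, +0.01286) = 298.9° ≈ 299°.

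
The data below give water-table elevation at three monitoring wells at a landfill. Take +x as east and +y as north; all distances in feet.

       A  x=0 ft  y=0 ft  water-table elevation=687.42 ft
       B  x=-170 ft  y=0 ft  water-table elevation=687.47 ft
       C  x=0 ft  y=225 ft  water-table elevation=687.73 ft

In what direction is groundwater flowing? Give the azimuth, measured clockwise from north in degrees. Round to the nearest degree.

168°

∂h/∂x = (687.47 − 687.42) / (-170 − 0) = -0.0002941
∂h/∂y = (687.73 − 687.42) / (225 − 0) = +0.001378
Flow direction (−∇h) has components (+0.0002941 E, -0.001378 N).
Azimuth = atan2(E, N) = atan2(+0.0002941, -0.001378) = 167.9° ≈ 168°.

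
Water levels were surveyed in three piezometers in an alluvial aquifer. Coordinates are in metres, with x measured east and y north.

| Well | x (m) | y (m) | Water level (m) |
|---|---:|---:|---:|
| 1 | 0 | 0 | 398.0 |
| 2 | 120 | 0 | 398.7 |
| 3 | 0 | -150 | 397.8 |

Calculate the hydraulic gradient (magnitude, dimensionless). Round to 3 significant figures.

0.00598

∂h/∂x = (398.7 − 398.0) / (120 − 0) = +0.005833
∂h/∂y = (397.8 − 398.0) / (-150 − 0) = +0.001333
|∇h| = √(0.005833² + 0.001333²) = 0.005983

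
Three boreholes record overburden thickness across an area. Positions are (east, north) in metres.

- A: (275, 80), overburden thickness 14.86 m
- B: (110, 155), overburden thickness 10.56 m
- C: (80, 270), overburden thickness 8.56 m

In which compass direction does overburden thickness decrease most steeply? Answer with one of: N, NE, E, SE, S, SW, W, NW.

NW

Three-point gradient (reference A): Δ to B = (-165, 75, -4.30), Δ to C = (-195, 190, -6.30).
∂d/∂x = +0.02060, ∂d/∂y = -0.01202 (det = -16725).
Steepest decrease is along −∇f = (-0.02060 E, +0.01202 N) → northwest.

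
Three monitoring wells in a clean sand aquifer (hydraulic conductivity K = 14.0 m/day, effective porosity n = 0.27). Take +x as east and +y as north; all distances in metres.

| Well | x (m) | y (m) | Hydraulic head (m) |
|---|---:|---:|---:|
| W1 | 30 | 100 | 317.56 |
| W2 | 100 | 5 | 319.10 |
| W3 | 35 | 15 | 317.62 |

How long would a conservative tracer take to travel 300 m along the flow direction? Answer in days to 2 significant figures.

Three-point gradient (reference W1): Δ to W2 = (70, -95, +1.54), Δ to W3 = (5, -85, +0.06).
∂h/∂x = +0.02287, ∂h/∂y = +0.0006393 (det = -5475).
|∇h| = √(0.02287² + 0.0006393²) = 0.02288
Seepage velocity v = K·i/n = 14.0 × 0.02288 / 0.27 = 1.186 m/day.
t = 300 / 1.186 = 253 days.

250 days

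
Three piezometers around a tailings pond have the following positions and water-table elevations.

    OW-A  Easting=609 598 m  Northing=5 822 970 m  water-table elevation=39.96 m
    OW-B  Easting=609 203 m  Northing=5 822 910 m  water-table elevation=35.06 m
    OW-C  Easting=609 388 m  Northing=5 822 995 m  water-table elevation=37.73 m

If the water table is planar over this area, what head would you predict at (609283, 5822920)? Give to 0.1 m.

Taking OW-A as reference: OW-B−OW-A = (-395, -60, -4.90); OW-C−OW-A = (-210, 25, -2.23).
Solve a·Δx + b·Δy = Δh: det = (-395)·25 − (-210)·(-60) = -22475.
∂h/∂x = [(-4.90)·25 − (-2.23)·(-60)] / -22475 = +0.01140
∂h/∂y = [(-395)·(-2.23) − (-210)·(-4.90)] / -22475 = +0.006592
h(609283, 5822920) = 39.96 + (+0.01140)·(-315) + (+0.006592)·(-50) = 39.96 -3.592 -0.330 = 36.038 m.

36.0 m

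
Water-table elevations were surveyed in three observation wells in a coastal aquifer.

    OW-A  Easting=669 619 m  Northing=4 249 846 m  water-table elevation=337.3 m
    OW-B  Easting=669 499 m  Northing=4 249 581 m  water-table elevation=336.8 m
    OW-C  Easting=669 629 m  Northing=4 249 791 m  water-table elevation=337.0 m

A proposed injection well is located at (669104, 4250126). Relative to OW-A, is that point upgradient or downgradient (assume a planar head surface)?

With h = a·x + b·y + c and OW-A as origin, the differences give:
  (-120)·a + (-265)·b = -0.5
  10·a + (-55)·b = -0.3
Eliminate b (×(-55) and ×(-265), subtract): 9250·a = -52.00 → a = ∂h/∂x = -0.005622
Back-substitute: b = ∂h/∂y = +0.004432.
Head at (669104, 4250126) = 337.3 + (-0.005622)·(-515) + (+0.004432)·(280) = 341.44 m.
That is higher than the 337.3 m at OW-A, so the point is upgradient.

upgradient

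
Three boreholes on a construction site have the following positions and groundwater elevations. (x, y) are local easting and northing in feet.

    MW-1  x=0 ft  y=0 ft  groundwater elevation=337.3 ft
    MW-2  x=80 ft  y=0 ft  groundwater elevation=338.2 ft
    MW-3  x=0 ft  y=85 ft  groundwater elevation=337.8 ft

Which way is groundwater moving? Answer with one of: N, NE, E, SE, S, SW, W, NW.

∂h/∂x = (338.2 − 337.3) / (80 − 0) = +0.01125
∂h/∂y = (337.8 − 337.3) / (85 − 0) = +0.005882
Flow = −∇h = (-0.01125 east, -0.005882 north), which points southwest.

SW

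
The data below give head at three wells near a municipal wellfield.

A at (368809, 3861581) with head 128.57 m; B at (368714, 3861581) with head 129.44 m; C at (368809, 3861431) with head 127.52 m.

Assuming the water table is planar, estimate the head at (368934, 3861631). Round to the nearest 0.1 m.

127.8 m

∂h/∂x = (129.44 − 128.57) / (368714 − 368809) = -0.009158
∂h/∂y = (127.52 − 128.57) / (3861431 − 3861581) = +0.007000
h(368934, 3861631) = 128.57 + (-0.009158)·(125) + (+0.007000)·(50) = 128.57 -1.145 +0.350 = 127.775 m.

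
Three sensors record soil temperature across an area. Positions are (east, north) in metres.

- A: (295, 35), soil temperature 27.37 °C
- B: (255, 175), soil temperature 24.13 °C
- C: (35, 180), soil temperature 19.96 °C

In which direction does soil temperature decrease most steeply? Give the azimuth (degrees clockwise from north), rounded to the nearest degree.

314°

Differences from A: to B (Δx, Δy, Δh) = (-40, 140, -3.24); to C = (-260, 145, -7.41).
Solve a·Δx + b·Δy = ΔT: det = (-40)·145 − (-260)·140 = 30600.
∂T/∂x = [(-3.24)·145 − (-7.41)·140] / 30600 = +0.01855
∂T/∂y = [(-40)·(-7.41) − (-260)·(-3.24)] / 30600 = -0.01784
Steepest decrease is along −∇f: components (-0.01855 E, +0.01784 N).
Azimuth = atan2(-0.01855, +0.01784) = 313.9° ≈ 314°.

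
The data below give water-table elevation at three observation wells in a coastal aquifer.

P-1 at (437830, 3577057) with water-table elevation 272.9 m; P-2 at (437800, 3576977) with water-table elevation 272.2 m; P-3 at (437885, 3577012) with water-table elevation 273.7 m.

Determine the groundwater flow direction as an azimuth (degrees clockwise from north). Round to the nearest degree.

Taking P-1 as reference: P-2−P-1 = (-30, -80, -0.7); P-3−P-1 = (55, -45, +0.8).
Solve a·Δx + b·Δy = Δh: det = (-30)·(-45) − 55·(-80) = 5750.
∂h/∂x = [(-0.7)·(-45) − (+0.8)·(-80)] / 5750 = +0.01661
∂h/∂y = [(-30)·(+0.8) − 55·(-0.7)] / 5750 = +0.002522
Flow direction (−∇h) has components (-0.01661 E, -0.002522 N).
Azimuth = atan2(E, N) = atan2(-0.01661, -0.002522) = 261.4° ≈ 261°.

261°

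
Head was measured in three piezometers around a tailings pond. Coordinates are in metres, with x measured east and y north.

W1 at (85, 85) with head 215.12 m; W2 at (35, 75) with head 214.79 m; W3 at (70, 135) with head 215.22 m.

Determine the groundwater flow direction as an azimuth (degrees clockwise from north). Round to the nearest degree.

With h = a·x + b·y + c and W1 as origin, the differences give:
  (-50)·a + (-10)·b = -0.33
  (-15)·a + 50·b = +0.10
Eliminate b (×50 and ×(-10), subtract): -2650·a = -15.500 → a = ∂h/∂x = +0.005849
Back-substitute: b = ∂h/∂y = +0.003755.
Flow direction (−∇h) has components (-0.005849 E, -0.003755 N).
Azimuth = atan2(E, N) = atan2(-0.005849, -0.003755) = 237.3° ≈ 237°.

237°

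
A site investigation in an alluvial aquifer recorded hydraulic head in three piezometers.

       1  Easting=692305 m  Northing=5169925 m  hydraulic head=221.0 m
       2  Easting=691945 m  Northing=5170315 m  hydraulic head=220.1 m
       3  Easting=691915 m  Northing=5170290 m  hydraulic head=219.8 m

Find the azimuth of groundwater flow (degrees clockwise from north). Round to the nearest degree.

Differences from 1: to 2 (Δx, Δy, Δh) = (-360, 390, -0.9); to 3 = (-390, 365, -1.2).
Determinant of the coordinate differences = (-360)·365 − (-390)·390 = 20700.
∂h/∂x = [(-0.9)·365 − (-1.2)·390] / 20700 = +0.006739
∂h/∂y = [(-360)·(-1.2) − (-390)·(-0.9)] / 20700 = +0.003913
Flow direction (−∇h) has components (-0.006739 E, -0.003913 N).
Azimuth = atan2(E, N) = atan2(-0.006739, -0.003913) = 239.9° ≈ 240°.

240°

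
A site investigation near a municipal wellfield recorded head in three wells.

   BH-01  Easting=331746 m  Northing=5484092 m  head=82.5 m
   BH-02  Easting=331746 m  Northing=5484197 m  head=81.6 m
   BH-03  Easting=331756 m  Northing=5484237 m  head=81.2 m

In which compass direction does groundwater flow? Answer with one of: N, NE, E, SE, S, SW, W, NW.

Three-point gradient (reference BH-01): Δ to BH-02 = (0, 105, -0.9), Δ to BH-03 = (10, 145, -1.3).
∂h/∂x = -0.005714, ∂h/∂y = -0.008571 (det = -1050).
Flow = −∇h = (+0.005714 east, +0.008571 north), which points northeast.

NE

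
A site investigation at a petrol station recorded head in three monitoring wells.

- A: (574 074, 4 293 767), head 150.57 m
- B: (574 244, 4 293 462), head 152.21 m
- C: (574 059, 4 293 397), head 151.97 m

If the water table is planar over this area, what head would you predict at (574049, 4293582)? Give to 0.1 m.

Differences from A: to B (Δx, Δy, Δh) = (170, -305, +1.64); to C = (-15, -370, +1.40).
Solve a·Δx + b·Δy = Δh: det = 170·(-370) − (-15)·(-305) = -67475.
∂h/∂x = [(+1.64)·(-370) − (+1.40)·(-305)] / -67475 = +0.002665
∂h/∂y = [170·(+1.40) − (-15)·(+1.64)] / -67475 = -0.003892
h(574049, 4293582) = 150.57 + (+0.002665)·(-25) + (-0.003892)·(-185) = 150.57 -0.067 +0.720 = 151.223 m.

151.2 m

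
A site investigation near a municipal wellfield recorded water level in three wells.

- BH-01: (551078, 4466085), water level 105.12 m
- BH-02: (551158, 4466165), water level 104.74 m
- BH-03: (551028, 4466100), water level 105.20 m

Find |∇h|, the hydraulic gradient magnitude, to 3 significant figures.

Taking BH-01 as reference: BH-02−BH-01 = (80, 80, -0.38); BH-03−BH-01 = (-50, 15, +0.08).
Determinant of the coordinate differences = 80·15 − (-50)·80 = 5200.
∂h/∂x = [(-0.38)·15 − (+0.08)·80] / 5200 = -0.002327
∂h/∂y = [80·(+0.08) − (-50)·(-0.38)] / 5200 = -0.002423
|∇h| = √(-0.002327² + -0.002423²) = 0.003359

0.00336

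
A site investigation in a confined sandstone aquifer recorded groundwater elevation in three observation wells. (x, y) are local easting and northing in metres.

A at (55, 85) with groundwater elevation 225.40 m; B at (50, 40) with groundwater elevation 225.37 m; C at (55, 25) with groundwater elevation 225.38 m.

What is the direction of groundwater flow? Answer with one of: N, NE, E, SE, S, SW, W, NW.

Differences from A: to B (Δx, Δy, Δh) = (-5, -45, -0.03); to C = (0, -60, -0.02).
Solve a·Δx + b·Δy = Δh: det = (-5)·(-60) − 0·(-45) = 300.
∂h/∂x = [(-0.03)·(-60) − (-0.02)·(-45)] / 300 = +0.003000
∂h/∂y = [(-5)·(-0.02) − 0·(-0.03)] / 300 = +0.0003333
Flow = −∇h = (-0.003000 east, -0.0003333 north), which points west.

W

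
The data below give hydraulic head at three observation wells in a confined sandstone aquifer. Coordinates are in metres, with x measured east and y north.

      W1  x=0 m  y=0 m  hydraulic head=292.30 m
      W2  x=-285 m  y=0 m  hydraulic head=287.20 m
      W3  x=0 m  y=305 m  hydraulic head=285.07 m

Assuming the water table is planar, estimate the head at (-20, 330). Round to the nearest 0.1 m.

∂h/∂x = (287.20 − 292.30) / (-285 − 0) = +0.01789
∂h/∂y = (285.07 − 292.30) / (305 − 0) = -0.02370
h(-20, 330) = 292.30 + (+0.01789)·(-20) + (-0.02370)·(330) = 292.30 -0.358 -7.823 = 284.119 m.

284.1 m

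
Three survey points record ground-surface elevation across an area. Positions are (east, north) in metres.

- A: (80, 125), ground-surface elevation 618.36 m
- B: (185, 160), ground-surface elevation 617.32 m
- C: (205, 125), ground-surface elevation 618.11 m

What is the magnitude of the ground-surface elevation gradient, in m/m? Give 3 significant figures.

0.0238 m/m

With z = a·x + b·y + c and A as origin, the differences give:
  105·a + 35·b = -1.04
  125·a + 0·b = -0.25
Eliminate b (×0 and ×35, subtract): -4375·a = 8.750 → a = ∂z/∂x = -0.002000
Back-substitute: b = ∂z/∂y = -0.02371.
|∇f| = √(-0.002000² + -0.02371²) = 0.02379 m/m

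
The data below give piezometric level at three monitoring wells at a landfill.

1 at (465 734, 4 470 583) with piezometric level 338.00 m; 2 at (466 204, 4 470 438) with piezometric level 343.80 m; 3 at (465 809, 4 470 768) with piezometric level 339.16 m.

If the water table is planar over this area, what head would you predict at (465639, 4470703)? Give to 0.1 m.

336.9 m

Taking 1 as reference: 2−1 = (470, -145, +5.80); 3−1 = (75, 185, +1.16).
Solve a·Δx + b·Δy = Δh: det = 470·185 − 75·(-145) = 97825.
∂h/∂x = [(+5.80)·185 − (+1.16)·(-145)] / 97825 = +0.01269
∂h/∂y = [470·(+1.16) − 75·(+5.80)] / 97825 = +0.001127
h(465639, 4470703) = 338.00 + (+0.01269)·(-95) + (+0.001127)·(120) = 338.00 -1.205 +0.135 = 336.930 m.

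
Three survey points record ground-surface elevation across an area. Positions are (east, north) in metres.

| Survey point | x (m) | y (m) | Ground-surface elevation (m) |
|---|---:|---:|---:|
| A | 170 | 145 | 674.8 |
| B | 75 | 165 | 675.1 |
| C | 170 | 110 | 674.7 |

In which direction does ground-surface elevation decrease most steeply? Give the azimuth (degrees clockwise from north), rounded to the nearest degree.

With z = a·x + b·y + c and A as origin, the differences give:
  (-95)·a + 20·b = +0.3
  0·a + (-35)·b = -0.1
Eliminate b (×(-35) and ×20, subtract): 3325·a = -8.50 → a = ∂z/∂x = -0.002556
Back-substitute: b = ∂z/∂y = +0.002857.
Steepest decrease is along −∇f: components (+0.002556 E, -0.002857 N).
Azimuth = atan2(+0.002556, -0.002857) = 138.2° ≈ 138°.

138°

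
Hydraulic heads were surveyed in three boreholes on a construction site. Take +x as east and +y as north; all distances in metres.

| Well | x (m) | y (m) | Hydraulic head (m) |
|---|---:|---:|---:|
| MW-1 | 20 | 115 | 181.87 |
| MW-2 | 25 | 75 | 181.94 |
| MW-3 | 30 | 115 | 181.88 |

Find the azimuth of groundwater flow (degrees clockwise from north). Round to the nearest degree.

With h = a·x + b·y + c and MW-1 as origin, the differences give:
  5·a + (-40)·b = +0.07
  10·a + 0·b = +0.01
Eliminate b (×0 and ×(-40), subtract): 400·a = 0.400 → a = ∂h/∂x = +0.0010000
Back-substitute: b = ∂h/∂y = -0.001625.
Flow direction (−∇h) has components (-0.0010000 E, +0.001625 N).
Azimuth = atan2(E, N) = atan2(-0.0010000, +0.001625) = 328.4° ≈ 328°.

328°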